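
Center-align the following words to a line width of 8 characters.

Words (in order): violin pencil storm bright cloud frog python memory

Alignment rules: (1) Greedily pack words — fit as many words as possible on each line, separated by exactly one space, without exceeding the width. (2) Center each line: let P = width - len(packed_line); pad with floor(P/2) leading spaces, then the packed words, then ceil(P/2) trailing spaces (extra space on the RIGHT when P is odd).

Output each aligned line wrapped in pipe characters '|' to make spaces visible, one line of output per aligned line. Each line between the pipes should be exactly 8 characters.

Line 1: ['violin'] (min_width=6, slack=2)
Line 2: ['pencil'] (min_width=6, slack=2)
Line 3: ['storm'] (min_width=5, slack=3)
Line 4: ['bright'] (min_width=6, slack=2)
Line 5: ['cloud'] (min_width=5, slack=3)
Line 6: ['frog'] (min_width=4, slack=4)
Line 7: ['python'] (min_width=6, slack=2)
Line 8: ['memory'] (min_width=6, slack=2)

Answer: | violin |
| pencil |
| storm  |
| bright |
| cloud  |
|  frog  |
| python |
| memory |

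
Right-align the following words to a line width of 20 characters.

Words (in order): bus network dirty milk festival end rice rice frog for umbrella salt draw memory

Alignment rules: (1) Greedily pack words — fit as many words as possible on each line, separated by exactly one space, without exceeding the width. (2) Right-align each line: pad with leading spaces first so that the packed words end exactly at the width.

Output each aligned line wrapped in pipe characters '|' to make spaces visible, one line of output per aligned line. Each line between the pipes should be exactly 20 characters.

Answer: |   bus network dirty|
|   milk festival end|
|  rice rice frog for|
|  umbrella salt draw|
|              memory|

Derivation:
Line 1: ['bus', 'network', 'dirty'] (min_width=17, slack=3)
Line 2: ['milk', 'festival', 'end'] (min_width=17, slack=3)
Line 3: ['rice', 'rice', 'frog', 'for'] (min_width=18, slack=2)
Line 4: ['umbrella', 'salt', 'draw'] (min_width=18, slack=2)
Line 5: ['memory'] (min_width=6, slack=14)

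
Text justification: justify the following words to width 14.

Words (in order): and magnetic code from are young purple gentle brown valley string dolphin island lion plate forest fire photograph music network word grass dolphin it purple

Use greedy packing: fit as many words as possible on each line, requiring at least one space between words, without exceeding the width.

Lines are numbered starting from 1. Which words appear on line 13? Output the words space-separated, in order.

Answer: purple

Derivation:
Line 1: ['and', 'magnetic'] (min_width=12, slack=2)
Line 2: ['code', 'from', 'are'] (min_width=13, slack=1)
Line 3: ['young', 'purple'] (min_width=12, slack=2)
Line 4: ['gentle', 'brown'] (min_width=12, slack=2)
Line 5: ['valley', 'string'] (min_width=13, slack=1)
Line 6: ['dolphin', 'island'] (min_width=14, slack=0)
Line 7: ['lion', 'plate'] (min_width=10, slack=4)
Line 8: ['forest', 'fire'] (min_width=11, slack=3)
Line 9: ['photograph'] (min_width=10, slack=4)
Line 10: ['music', 'network'] (min_width=13, slack=1)
Line 11: ['word', 'grass'] (min_width=10, slack=4)
Line 12: ['dolphin', 'it'] (min_width=10, slack=4)
Line 13: ['purple'] (min_width=6, slack=8)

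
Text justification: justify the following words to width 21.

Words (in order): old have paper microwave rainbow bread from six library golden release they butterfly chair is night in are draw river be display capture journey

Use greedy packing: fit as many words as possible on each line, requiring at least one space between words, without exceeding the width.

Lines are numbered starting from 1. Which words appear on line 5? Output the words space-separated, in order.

Answer: release they

Derivation:
Line 1: ['old', 'have', 'paper'] (min_width=14, slack=7)
Line 2: ['microwave', 'rainbow'] (min_width=17, slack=4)
Line 3: ['bread', 'from', 'six'] (min_width=14, slack=7)
Line 4: ['library', 'golden'] (min_width=14, slack=7)
Line 5: ['release', 'they'] (min_width=12, slack=9)
Line 6: ['butterfly', 'chair', 'is'] (min_width=18, slack=3)
Line 7: ['night', 'in', 'are', 'draw'] (min_width=17, slack=4)
Line 8: ['river', 'be', 'display'] (min_width=16, slack=5)
Line 9: ['capture', 'journey'] (min_width=15, slack=6)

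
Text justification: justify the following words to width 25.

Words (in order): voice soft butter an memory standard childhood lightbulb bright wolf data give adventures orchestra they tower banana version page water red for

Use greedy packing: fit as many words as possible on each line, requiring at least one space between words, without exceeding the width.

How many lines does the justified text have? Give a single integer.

Line 1: ['voice', 'soft', 'butter', 'an'] (min_width=20, slack=5)
Line 2: ['memory', 'standard', 'childhood'] (min_width=25, slack=0)
Line 3: ['lightbulb', 'bright', 'wolf'] (min_width=21, slack=4)
Line 4: ['data', 'give', 'adventures'] (min_width=20, slack=5)
Line 5: ['orchestra', 'they', 'tower'] (min_width=20, slack=5)
Line 6: ['banana', 'version', 'page', 'water'] (min_width=25, slack=0)
Line 7: ['red', 'for'] (min_width=7, slack=18)
Total lines: 7

Answer: 7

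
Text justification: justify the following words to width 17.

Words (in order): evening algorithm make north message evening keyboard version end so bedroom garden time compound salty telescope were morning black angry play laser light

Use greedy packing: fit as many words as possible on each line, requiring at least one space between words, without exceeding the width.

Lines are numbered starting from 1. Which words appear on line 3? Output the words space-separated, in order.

Answer: message evening

Derivation:
Line 1: ['evening', 'algorithm'] (min_width=17, slack=0)
Line 2: ['make', 'north'] (min_width=10, slack=7)
Line 3: ['message', 'evening'] (min_width=15, slack=2)
Line 4: ['keyboard', 'version'] (min_width=16, slack=1)
Line 5: ['end', 'so', 'bedroom'] (min_width=14, slack=3)
Line 6: ['garden', 'time'] (min_width=11, slack=6)
Line 7: ['compound', 'salty'] (min_width=14, slack=3)
Line 8: ['telescope', 'were'] (min_width=14, slack=3)
Line 9: ['morning', 'black'] (min_width=13, slack=4)
Line 10: ['angry', 'play', 'laser'] (min_width=16, slack=1)
Line 11: ['light'] (min_width=5, slack=12)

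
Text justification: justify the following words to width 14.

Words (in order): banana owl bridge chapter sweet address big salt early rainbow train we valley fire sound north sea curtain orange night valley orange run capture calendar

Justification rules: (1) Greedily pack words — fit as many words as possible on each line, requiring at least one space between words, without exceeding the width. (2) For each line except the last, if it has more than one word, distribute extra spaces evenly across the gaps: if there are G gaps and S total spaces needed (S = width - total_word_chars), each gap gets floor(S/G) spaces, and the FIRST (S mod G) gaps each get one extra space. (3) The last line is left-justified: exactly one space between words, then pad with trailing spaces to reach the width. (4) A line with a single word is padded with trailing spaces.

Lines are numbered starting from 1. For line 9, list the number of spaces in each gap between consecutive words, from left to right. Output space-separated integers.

Answer: 3

Derivation:
Line 1: ['banana', 'owl'] (min_width=10, slack=4)
Line 2: ['bridge', 'chapter'] (min_width=14, slack=0)
Line 3: ['sweet', 'address'] (min_width=13, slack=1)
Line 4: ['big', 'salt', 'early'] (min_width=14, slack=0)
Line 5: ['rainbow', 'train'] (min_width=13, slack=1)
Line 6: ['we', 'valley', 'fire'] (min_width=14, slack=0)
Line 7: ['sound', 'north'] (min_width=11, slack=3)
Line 8: ['sea', 'curtain'] (min_width=11, slack=3)
Line 9: ['orange', 'night'] (min_width=12, slack=2)
Line 10: ['valley', 'orange'] (min_width=13, slack=1)
Line 11: ['run', 'capture'] (min_width=11, slack=3)
Line 12: ['calendar'] (min_width=8, slack=6)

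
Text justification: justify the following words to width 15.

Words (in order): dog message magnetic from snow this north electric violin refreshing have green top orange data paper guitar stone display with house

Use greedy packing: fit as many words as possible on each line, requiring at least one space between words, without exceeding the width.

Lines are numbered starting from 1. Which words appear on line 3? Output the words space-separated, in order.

Answer: snow this north

Derivation:
Line 1: ['dog', 'message'] (min_width=11, slack=4)
Line 2: ['magnetic', 'from'] (min_width=13, slack=2)
Line 3: ['snow', 'this', 'north'] (min_width=15, slack=0)
Line 4: ['electric', 'violin'] (min_width=15, slack=0)
Line 5: ['refreshing', 'have'] (min_width=15, slack=0)
Line 6: ['green', 'top'] (min_width=9, slack=6)
Line 7: ['orange', 'data'] (min_width=11, slack=4)
Line 8: ['paper', 'guitar'] (min_width=12, slack=3)
Line 9: ['stone', 'display'] (min_width=13, slack=2)
Line 10: ['with', 'house'] (min_width=10, slack=5)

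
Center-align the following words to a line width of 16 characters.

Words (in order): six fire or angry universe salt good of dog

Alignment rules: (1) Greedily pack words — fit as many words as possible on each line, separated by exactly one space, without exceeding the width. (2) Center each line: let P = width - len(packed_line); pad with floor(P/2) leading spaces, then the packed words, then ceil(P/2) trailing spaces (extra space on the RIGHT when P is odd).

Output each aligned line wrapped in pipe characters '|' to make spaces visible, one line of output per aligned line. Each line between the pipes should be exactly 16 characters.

Answer: |  six fire or   |
| angry universe |
|salt good of dog|

Derivation:
Line 1: ['six', 'fire', 'or'] (min_width=11, slack=5)
Line 2: ['angry', 'universe'] (min_width=14, slack=2)
Line 3: ['salt', 'good', 'of', 'dog'] (min_width=16, slack=0)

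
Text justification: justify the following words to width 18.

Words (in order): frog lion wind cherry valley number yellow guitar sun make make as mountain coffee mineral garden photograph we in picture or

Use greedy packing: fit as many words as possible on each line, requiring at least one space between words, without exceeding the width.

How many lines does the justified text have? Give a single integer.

Line 1: ['frog', 'lion', 'wind'] (min_width=14, slack=4)
Line 2: ['cherry', 'valley'] (min_width=13, slack=5)
Line 3: ['number', 'yellow'] (min_width=13, slack=5)
Line 4: ['guitar', 'sun', 'make'] (min_width=15, slack=3)
Line 5: ['make', 'as', 'mountain'] (min_width=16, slack=2)
Line 6: ['coffee', 'mineral'] (min_width=14, slack=4)
Line 7: ['garden', 'photograph'] (min_width=17, slack=1)
Line 8: ['we', 'in', 'picture', 'or'] (min_width=16, slack=2)
Total lines: 8

Answer: 8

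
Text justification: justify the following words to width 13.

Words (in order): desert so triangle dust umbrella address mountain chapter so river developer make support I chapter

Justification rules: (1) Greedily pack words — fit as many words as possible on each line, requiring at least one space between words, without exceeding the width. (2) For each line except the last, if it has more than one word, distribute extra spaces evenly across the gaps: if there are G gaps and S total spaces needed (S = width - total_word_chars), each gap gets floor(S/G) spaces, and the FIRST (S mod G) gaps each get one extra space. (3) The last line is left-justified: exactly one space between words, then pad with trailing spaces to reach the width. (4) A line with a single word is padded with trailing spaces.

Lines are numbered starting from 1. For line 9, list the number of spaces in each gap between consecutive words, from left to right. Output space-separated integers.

Answer: 2

Derivation:
Line 1: ['desert', 'so'] (min_width=9, slack=4)
Line 2: ['triangle', 'dust'] (min_width=13, slack=0)
Line 3: ['umbrella'] (min_width=8, slack=5)
Line 4: ['address'] (min_width=7, slack=6)
Line 5: ['mountain'] (min_width=8, slack=5)
Line 6: ['chapter', 'so'] (min_width=10, slack=3)
Line 7: ['river'] (min_width=5, slack=8)
Line 8: ['developer'] (min_width=9, slack=4)
Line 9: ['make', 'support'] (min_width=12, slack=1)
Line 10: ['I', 'chapter'] (min_width=9, slack=4)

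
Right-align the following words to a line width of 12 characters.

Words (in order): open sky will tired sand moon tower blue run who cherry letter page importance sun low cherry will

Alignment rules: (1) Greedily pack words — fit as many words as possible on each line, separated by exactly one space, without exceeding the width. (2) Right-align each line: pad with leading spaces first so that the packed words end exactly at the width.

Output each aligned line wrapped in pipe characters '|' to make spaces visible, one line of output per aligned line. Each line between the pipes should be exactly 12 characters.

Answer: |    open sky|
|  will tired|
|   sand moon|
|  tower blue|
|     run who|
|      cherry|
| letter page|
|  importance|
|     sun low|
| cherry will|

Derivation:
Line 1: ['open', 'sky'] (min_width=8, slack=4)
Line 2: ['will', 'tired'] (min_width=10, slack=2)
Line 3: ['sand', 'moon'] (min_width=9, slack=3)
Line 4: ['tower', 'blue'] (min_width=10, slack=2)
Line 5: ['run', 'who'] (min_width=7, slack=5)
Line 6: ['cherry'] (min_width=6, slack=6)
Line 7: ['letter', 'page'] (min_width=11, slack=1)
Line 8: ['importance'] (min_width=10, slack=2)
Line 9: ['sun', 'low'] (min_width=7, slack=5)
Line 10: ['cherry', 'will'] (min_width=11, slack=1)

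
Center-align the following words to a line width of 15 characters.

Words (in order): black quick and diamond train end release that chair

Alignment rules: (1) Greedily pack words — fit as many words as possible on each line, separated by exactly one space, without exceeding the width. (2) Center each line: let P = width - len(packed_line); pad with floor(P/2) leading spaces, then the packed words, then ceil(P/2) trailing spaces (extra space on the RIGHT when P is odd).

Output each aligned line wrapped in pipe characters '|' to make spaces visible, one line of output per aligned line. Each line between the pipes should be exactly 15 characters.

Answer: |black quick and|
| diamond train |
|  end release  |
|  that chair   |

Derivation:
Line 1: ['black', 'quick', 'and'] (min_width=15, slack=0)
Line 2: ['diamond', 'train'] (min_width=13, slack=2)
Line 3: ['end', 'release'] (min_width=11, slack=4)
Line 4: ['that', 'chair'] (min_width=10, slack=5)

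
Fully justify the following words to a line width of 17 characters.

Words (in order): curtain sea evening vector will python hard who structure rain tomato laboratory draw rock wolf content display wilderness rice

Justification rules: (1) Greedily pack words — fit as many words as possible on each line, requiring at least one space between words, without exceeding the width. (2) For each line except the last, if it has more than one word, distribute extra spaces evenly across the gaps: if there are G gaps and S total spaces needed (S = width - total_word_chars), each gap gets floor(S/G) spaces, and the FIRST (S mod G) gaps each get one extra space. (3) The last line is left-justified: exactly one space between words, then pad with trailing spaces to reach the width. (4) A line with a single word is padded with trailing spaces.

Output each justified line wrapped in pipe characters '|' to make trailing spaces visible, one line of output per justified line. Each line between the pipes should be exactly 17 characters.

Answer: |curtain       sea|
|evening    vector|
|will  python hard|
|who     structure|
|rain       tomato|
|laboratory   draw|
|rock wolf content|
|display          |
|wilderness rice  |

Derivation:
Line 1: ['curtain', 'sea'] (min_width=11, slack=6)
Line 2: ['evening', 'vector'] (min_width=14, slack=3)
Line 3: ['will', 'python', 'hard'] (min_width=16, slack=1)
Line 4: ['who', 'structure'] (min_width=13, slack=4)
Line 5: ['rain', 'tomato'] (min_width=11, slack=6)
Line 6: ['laboratory', 'draw'] (min_width=15, slack=2)
Line 7: ['rock', 'wolf', 'content'] (min_width=17, slack=0)
Line 8: ['display'] (min_width=7, slack=10)
Line 9: ['wilderness', 'rice'] (min_width=15, slack=2)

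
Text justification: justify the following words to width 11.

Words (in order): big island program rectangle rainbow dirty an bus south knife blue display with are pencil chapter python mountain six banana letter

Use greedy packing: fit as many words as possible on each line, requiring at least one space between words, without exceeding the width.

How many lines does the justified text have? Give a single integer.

Line 1: ['big', 'island'] (min_width=10, slack=1)
Line 2: ['program'] (min_width=7, slack=4)
Line 3: ['rectangle'] (min_width=9, slack=2)
Line 4: ['rainbow'] (min_width=7, slack=4)
Line 5: ['dirty', 'an'] (min_width=8, slack=3)
Line 6: ['bus', 'south'] (min_width=9, slack=2)
Line 7: ['knife', 'blue'] (min_width=10, slack=1)
Line 8: ['display'] (min_width=7, slack=4)
Line 9: ['with', 'are'] (min_width=8, slack=3)
Line 10: ['pencil'] (min_width=6, slack=5)
Line 11: ['chapter'] (min_width=7, slack=4)
Line 12: ['python'] (min_width=6, slack=5)
Line 13: ['mountain'] (min_width=8, slack=3)
Line 14: ['six', 'banana'] (min_width=10, slack=1)
Line 15: ['letter'] (min_width=6, slack=5)
Total lines: 15

Answer: 15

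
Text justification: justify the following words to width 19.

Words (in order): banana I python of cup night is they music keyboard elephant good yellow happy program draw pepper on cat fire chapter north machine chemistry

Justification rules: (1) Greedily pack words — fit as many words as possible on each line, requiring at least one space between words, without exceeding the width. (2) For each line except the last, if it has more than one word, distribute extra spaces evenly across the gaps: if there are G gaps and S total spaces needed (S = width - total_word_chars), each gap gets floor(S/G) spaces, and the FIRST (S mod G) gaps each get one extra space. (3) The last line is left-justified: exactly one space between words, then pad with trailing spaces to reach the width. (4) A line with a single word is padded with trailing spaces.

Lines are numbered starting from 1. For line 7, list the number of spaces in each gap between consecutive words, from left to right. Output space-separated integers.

Line 1: ['banana', 'I', 'python', 'of'] (min_width=18, slack=1)
Line 2: ['cup', 'night', 'is', 'they'] (min_width=17, slack=2)
Line 3: ['music', 'keyboard'] (min_width=14, slack=5)
Line 4: ['elephant', 'good'] (min_width=13, slack=6)
Line 5: ['yellow', 'happy'] (min_width=12, slack=7)
Line 6: ['program', 'draw', 'pepper'] (min_width=19, slack=0)
Line 7: ['on', 'cat', 'fire', 'chapter'] (min_width=19, slack=0)
Line 8: ['north', 'machine'] (min_width=13, slack=6)
Line 9: ['chemistry'] (min_width=9, slack=10)

Answer: 1 1 1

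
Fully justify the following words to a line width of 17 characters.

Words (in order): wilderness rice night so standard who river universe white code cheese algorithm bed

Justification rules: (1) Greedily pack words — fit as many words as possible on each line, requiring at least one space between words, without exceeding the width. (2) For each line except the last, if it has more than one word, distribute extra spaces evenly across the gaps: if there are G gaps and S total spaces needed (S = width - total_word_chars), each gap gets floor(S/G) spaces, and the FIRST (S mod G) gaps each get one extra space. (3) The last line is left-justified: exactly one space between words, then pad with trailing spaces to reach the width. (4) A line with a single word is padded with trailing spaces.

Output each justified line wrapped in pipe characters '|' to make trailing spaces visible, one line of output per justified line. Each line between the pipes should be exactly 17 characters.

Answer: |wilderness   rice|
|night so standard|
|who         river|
|universe    white|
|code       cheese|
|algorithm bed    |

Derivation:
Line 1: ['wilderness', 'rice'] (min_width=15, slack=2)
Line 2: ['night', 'so', 'standard'] (min_width=17, slack=0)
Line 3: ['who', 'river'] (min_width=9, slack=8)
Line 4: ['universe', 'white'] (min_width=14, slack=3)
Line 5: ['code', 'cheese'] (min_width=11, slack=6)
Line 6: ['algorithm', 'bed'] (min_width=13, slack=4)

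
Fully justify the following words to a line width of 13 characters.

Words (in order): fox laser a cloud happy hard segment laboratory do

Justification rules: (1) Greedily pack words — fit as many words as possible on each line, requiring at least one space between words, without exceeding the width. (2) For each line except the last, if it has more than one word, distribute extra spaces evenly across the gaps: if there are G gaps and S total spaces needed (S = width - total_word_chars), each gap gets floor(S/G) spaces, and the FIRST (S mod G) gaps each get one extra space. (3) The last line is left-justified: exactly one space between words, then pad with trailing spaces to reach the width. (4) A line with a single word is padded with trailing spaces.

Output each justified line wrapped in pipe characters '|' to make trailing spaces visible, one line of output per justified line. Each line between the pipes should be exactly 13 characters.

Answer: |fox  laser  a|
|cloud   happy|
|hard  segment|
|laboratory do|

Derivation:
Line 1: ['fox', 'laser', 'a'] (min_width=11, slack=2)
Line 2: ['cloud', 'happy'] (min_width=11, slack=2)
Line 3: ['hard', 'segment'] (min_width=12, slack=1)
Line 4: ['laboratory', 'do'] (min_width=13, slack=0)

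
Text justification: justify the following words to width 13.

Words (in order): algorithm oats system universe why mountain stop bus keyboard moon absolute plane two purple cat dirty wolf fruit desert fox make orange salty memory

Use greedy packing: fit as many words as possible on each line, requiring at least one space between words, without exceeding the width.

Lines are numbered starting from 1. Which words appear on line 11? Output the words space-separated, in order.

Answer: fox make

Derivation:
Line 1: ['algorithm'] (min_width=9, slack=4)
Line 2: ['oats', 'system'] (min_width=11, slack=2)
Line 3: ['universe', 'why'] (min_width=12, slack=1)
Line 4: ['mountain', 'stop'] (min_width=13, slack=0)
Line 5: ['bus', 'keyboard'] (min_width=12, slack=1)
Line 6: ['moon', 'absolute'] (min_width=13, slack=0)
Line 7: ['plane', 'two'] (min_width=9, slack=4)
Line 8: ['purple', 'cat'] (min_width=10, slack=3)
Line 9: ['dirty', 'wolf'] (min_width=10, slack=3)
Line 10: ['fruit', 'desert'] (min_width=12, slack=1)
Line 11: ['fox', 'make'] (min_width=8, slack=5)
Line 12: ['orange', 'salty'] (min_width=12, slack=1)
Line 13: ['memory'] (min_width=6, slack=7)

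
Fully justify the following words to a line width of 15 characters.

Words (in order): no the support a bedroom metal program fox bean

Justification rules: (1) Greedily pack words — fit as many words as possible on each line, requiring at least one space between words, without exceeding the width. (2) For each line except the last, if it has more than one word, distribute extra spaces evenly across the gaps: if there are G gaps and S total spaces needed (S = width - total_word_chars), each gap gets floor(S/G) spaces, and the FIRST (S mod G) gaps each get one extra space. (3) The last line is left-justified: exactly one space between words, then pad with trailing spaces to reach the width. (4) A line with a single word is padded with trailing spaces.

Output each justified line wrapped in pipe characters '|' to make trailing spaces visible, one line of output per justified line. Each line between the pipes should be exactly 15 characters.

Line 1: ['no', 'the', 'support'] (min_width=14, slack=1)
Line 2: ['a', 'bedroom', 'metal'] (min_width=15, slack=0)
Line 3: ['program', 'fox'] (min_width=11, slack=4)
Line 4: ['bean'] (min_width=4, slack=11)

Answer: |no  the support|
|a bedroom metal|
|program     fox|
|bean           |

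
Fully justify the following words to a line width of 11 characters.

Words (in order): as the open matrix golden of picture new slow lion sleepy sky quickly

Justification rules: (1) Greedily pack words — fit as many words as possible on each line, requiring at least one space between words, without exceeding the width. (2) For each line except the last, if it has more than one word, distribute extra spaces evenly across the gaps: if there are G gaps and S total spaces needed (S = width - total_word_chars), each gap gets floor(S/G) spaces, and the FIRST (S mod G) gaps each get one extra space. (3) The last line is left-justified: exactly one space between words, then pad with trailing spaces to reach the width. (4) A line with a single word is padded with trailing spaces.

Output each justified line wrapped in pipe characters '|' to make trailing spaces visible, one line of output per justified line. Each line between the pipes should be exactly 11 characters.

Answer: |as the open|
|matrix     |
|golden   of|
|picture new|
|slow   lion|
|sleepy  sky|
|quickly    |

Derivation:
Line 1: ['as', 'the', 'open'] (min_width=11, slack=0)
Line 2: ['matrix'] (min_width=6, slack=5)
Line 3: ['golden', 'of'] (min_width=9, slack=2)
Line 4: ['picture', 'new'] (min_width=11, slack=0)
Line 5: ['slow', 'lion'] (min_width=9, slack=2)
Line 6: ['sleepy', 'sky'] (min_width=10, slack=1)
Line 7: ['quickly'] (min_width=7, slack=4)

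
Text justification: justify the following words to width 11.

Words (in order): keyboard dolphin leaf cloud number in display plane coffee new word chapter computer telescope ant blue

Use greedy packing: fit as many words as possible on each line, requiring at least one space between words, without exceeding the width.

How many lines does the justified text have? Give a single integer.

Line 1: ['keyboard'] (min_width=8, slack=3)
Line 2: ['dolphin'] (min_width=7, slack=4)
Line 3: ['leaf', 'cloud'] (min_width=10, slack=1)
Line 4: ['number', 'in'] (min_width=9, slack=2)
Line 5: ['display'] (min_width=7, slack=4)
Line 6: ['plane'] (min_width=5, slack=6)
Line 7: ['coffee', 'new'] (min_width=10, slack=1)
Line 8: ['word'] (min_width=4, slack=7)
Line 9: ['chapter'] (min_width=7, slack=4)
Line 10: ['computer'] (min_width=8, slack=3)
Line 11: ['telescope'] (min_width=9, slack=2)
Line 12: ['ant', 'blue'] (min_width=8, slack=3)
Total lines: 12

Answer: 12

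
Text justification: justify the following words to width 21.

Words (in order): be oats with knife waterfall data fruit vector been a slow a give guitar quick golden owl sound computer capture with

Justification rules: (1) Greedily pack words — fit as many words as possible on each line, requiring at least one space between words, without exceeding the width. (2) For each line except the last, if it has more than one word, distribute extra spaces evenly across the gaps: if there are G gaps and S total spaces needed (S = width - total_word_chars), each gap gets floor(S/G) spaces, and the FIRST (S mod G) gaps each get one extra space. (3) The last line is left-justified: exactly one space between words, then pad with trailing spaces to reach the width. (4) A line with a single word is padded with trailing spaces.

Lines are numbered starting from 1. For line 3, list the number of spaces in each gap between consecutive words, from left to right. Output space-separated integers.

Line 1: ['be', 'oats', 'with', 'knife'] (min_width=18, slack=3)
Line 2: ['waterfall', 'data', 'fruit'] (min_width=20, slack=1)
Line 3: ['vector', 'been', 'a', 'slow', 'a'] (min_width=20, slack=1)
Line 4: ['give', 'guitar', 'quick'] (min_width=17, slack=4)
Line 5: ['golden', 'owl', 'sound'] (min_width=16, slack=5)
Line 6: ['computer', 'capture', 'with'] (min_width=21, slack=0)

Answer: 2 1 1 1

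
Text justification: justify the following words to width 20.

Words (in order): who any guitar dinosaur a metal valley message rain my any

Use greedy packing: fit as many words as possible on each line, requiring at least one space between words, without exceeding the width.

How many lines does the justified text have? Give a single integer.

Answer: 4

Derivation:
Line 1: ['who', 'any', 'guitar'] (min_width=14, slack=6)
Line 2: ['dinosaur', 'a', 'metal'] (min_width=16, slack=4)
Line 3: ['valley', 'message', 'rain'] (min_width=19, slack=1)
Line 4: ['my', 'any'] (min_width=6, slack=14)
Total lines: 4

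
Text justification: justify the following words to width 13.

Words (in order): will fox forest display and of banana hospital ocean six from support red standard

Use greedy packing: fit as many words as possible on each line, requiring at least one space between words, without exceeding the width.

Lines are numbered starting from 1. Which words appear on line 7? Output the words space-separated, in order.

Line 1: ['will', 'fox'] (min_width=8, slack=5)
Line 2: ['forest'] (min_width=6, slack=7)
Line 3: ['display', 'and'] (min_width=11, slack=2)
Line 4: ['of', 'banana'] (min_width=9, slack=4)
Line 5: ['hospital'] (min_width=8, slack=5)
Line 6: ['ocean', 'six'] (min_width=9, slack=4)
Line 7: ['from', 'support'] (min_width=12, slack=1)
Line 8: ['red', 'standard'] (min_width=12, slack=1)

Answer: from support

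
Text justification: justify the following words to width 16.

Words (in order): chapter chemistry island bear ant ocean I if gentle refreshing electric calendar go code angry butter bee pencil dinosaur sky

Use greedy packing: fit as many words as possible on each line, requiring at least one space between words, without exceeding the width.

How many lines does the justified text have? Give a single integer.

Line 1: ['chapter'] (min_width=7, slack=9)
Line 2: ['chemistry', 'island'] (min_width=16, slack=0)
Line 3: ['bear', 'ant', 'ocean', 'I'] (min_width=16, slack=0)
Line 4: ['if', 'gentle'] (min_width=9, slack=7)
Line 5: ['refreshing'] (min_width=10, slack=6)
Line 6: ['electric'] (min_width=8, slack=8)
Line 7: ['calendar', 'go', 'code'] (min_width=16, slack=0)
Line 8: ['angry', 'butter', 'bee'] (min_width=16, slack=0)
Line 9: ['pencil', 'dinosaur'] (min_width=15, slack=1)
Line 10: ['sky'] (min_width=3, slack=13)
Total lines: 10

Answer: 10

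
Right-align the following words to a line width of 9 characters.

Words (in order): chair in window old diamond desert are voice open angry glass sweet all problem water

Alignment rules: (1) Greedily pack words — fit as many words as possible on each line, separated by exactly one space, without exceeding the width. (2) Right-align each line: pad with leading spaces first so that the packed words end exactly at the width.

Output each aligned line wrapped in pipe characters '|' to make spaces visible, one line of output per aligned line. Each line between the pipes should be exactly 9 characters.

Answer: | chair in|
|   window|
|      old|
|  diamond|
|   desert|
|are voice|
|     open|
|    angry|
|    glass|
|sweet all|
|  problem|
|    water|

Derivation:
Line 1: ['chair', 'in'] (min_width=8, slack=1)
Line 2: ['window'] (min_width=6, slack=3)
Line 3: ['old'] (min_width=3, slack=6)
Line 4: ['diamond'] (min_width=7, slack=2)
Line 5: ['desert'] (min_width=6, slack=3)
Line 6: ['are', 'voice'] (min_width=9, slack=0)
Line 7: ['open'] (min_width=4, slack=5)
Line 8: ['angry'] (min_width=5, slack=4)
Line 9: ['glass'] (min_width=5, slack=4)
Line 10: ['sweet', 'all'] (min_width=9, slack=0)
Line 11: ['problem'] (min_width=7, slack=2)
Line 12: ['water'] (min_width=5, slack=4)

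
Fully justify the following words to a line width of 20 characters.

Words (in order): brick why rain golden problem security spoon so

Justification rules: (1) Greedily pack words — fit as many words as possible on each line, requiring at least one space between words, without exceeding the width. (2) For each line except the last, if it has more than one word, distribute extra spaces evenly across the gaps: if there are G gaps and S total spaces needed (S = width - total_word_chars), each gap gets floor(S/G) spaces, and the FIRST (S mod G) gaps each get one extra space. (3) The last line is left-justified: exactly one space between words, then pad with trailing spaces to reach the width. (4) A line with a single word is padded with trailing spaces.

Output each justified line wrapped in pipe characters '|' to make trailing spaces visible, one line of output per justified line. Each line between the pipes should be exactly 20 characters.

Answer: |brick    why    rain|
|golden       problem|
|security spoon so   |

Derivation:
Line 1: ['brick', 'why', 'rain'] (min_width=14, slack=6)
Line 2: ['golden', 'problem'] (min_width=14, slack=6)
Line 3: ['security', 'spoon', 'so'] (min_width=17, slack=3)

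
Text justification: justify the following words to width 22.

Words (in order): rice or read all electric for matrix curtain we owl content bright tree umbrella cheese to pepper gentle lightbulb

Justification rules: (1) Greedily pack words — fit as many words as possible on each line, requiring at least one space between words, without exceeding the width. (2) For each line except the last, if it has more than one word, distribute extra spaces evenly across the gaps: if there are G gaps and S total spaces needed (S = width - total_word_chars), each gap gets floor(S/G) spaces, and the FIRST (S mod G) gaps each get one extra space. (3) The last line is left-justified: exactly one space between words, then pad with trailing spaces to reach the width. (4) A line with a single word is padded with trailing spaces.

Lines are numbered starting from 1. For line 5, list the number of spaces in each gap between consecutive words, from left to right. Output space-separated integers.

Answer: 4 4

Derivation:
Line 1: ['rice', 'or', 'read', 'all'] (min_width=16, slack=6)
Line 2: ['electric', 'for', 'matrix'] (min_width=19, slack=3)
Line 3: ['curtain', 'we', 'owl', 'content'] (min_width=22, slack=0)
Line 4: ['bright', 'tree', 'umbrella'] (min_width=20, slack=2)
Line 5: ['cheese', 'to', 'pepper'] (min_width=16, slack=6)
Line 6: ['gentle', 'lightbulb'] (min_width=16, slack=6)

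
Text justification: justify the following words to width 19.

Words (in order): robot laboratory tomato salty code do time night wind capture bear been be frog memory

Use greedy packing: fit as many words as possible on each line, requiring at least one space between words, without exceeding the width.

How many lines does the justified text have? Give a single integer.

Answer: 5

Derivation:
Line 1: ['robot', 'laboratory'] (min_width=16, slack=3)
Line 2: ['tomato', 'salty', 'code'] (min_width=17, slack=2)
Line 3: ['do', 'time', 'night', 'wind'] (min_width=18, slack=1)
Line 4: ['capture', 'bear', 'been'] (min_width=17, slack=2)
Line 5: ['be', 'frog', 'memory'] (min_width=14, slack=5)
Total lines: 5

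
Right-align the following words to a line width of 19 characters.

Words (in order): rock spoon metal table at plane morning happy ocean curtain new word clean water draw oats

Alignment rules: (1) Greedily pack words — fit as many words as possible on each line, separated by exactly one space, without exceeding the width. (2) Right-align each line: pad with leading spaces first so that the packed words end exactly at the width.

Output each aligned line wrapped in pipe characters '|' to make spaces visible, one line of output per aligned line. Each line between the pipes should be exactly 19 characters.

Answer: |   rock spoon metal|
|     table at plane|
|morning happy ocean|
|   curtain new word|
|   clean water draw|
|               oats|

Derivation:
Line 1: ['rock', 'spoon', 'metal'] (min_width=16, slack=3)
Line 2: ['table', 'at', 'plane'] (min_width=14, slack=5)
Line 3: ['morning', 'happy', 'ocean'] (min_width=19, slack=0)
Line 4: ['curtain', 'new', 'word'] (min_width=16, slack=3)
Line 5: ['clean', 'water', 'draw'] (min_width=16, slack=3)
Line 6: ['oats'] (min_width=4, slack=15)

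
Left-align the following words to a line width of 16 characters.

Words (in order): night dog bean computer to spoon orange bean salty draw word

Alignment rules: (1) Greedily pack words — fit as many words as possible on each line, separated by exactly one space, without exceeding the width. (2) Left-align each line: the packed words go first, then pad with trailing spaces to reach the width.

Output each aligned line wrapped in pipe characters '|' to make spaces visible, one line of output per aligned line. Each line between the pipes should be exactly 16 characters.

Line 1: ['night', 'dog', 'bean'] (min_width=14, slack=2)
Line 2: ['computer', 'to'] (min_width=11, slack=5)
Line 3: ['spoon', 'orange'] (min_width=12, slack=4)
Line 4: ['bean', 'salty', 'draw'] (min_width=15, slack=1)
Line 5: ['word'] (min_width=4, slack=12)

Answer: |night dog bean  |
|computer to     |
|spoon orange    |
|bean salty draw |
|word            |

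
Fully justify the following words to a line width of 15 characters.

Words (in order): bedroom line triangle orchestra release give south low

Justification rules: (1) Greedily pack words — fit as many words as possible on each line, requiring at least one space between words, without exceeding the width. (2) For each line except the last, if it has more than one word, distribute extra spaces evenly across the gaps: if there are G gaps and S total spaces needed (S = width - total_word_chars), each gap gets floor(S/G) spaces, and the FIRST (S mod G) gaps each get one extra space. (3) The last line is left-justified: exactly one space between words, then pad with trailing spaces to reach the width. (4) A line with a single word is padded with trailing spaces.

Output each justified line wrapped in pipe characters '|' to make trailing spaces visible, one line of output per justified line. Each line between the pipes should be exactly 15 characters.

Line 1: ['bedroom', 'line'] (min_width=12, slack=3)
Line 2: ['triangle'] (min_width=8, slack=7)
Line 3: ['orchestra'] (min_width=9, slack=6)
Line 4: ['release', 'give'] (min_width=12, slack=3)
Line 5: ['south', 'low'] (min_width=9, slack=6)

Answer: |bedroom    line|
|triangle       |
|orchestra      |
|release    give|
|south low      |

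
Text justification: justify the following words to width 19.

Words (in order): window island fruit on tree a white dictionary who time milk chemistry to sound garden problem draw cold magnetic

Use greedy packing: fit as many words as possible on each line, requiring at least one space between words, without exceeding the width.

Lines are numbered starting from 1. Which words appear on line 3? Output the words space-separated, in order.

Line 1: ['window', 'island', 'fruit'] (min_width=19, slack=0)
Line 2: ['on', 'tree', 'a', 'white'] (min_width=15, slack=4)
Line 3: ['dictionary', 'who', 'time'] (min_width=19, slack=0)
Line 4: ['milk', 'chemistry', 'to'] (min_width=17, slack=2)
Line 5: ['sound', 'garden'] (min_width=12, slack=7)
Line 6: ['problem', 'draw', 'cold'] (min_width=17, slack=2)
Line 7: ['magnetic'] (min_width=8, slack=11)

Answer: dictionary who time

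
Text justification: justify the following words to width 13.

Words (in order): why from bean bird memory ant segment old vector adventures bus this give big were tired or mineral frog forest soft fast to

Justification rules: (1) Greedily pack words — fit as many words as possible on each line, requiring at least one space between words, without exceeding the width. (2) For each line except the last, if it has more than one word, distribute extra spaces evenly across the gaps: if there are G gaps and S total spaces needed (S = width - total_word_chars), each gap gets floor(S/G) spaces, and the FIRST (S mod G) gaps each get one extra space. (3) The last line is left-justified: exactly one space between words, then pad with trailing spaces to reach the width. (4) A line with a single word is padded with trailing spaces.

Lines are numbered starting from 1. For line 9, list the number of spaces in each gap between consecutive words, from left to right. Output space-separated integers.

Line 1: ['why', 'from', 'bean'] (min_width=13, slack=0)
Line 2: ['bird', 'memory'] (min_width=11, slack=2)
Line 3: ['ant', 'segment'] (min_width=11, slack=2)
Line 4: ['old', 'vector'] (min_width=10, slack=3)
Line 5: ['adventures'] (min_width=10, slack=3)
Line 6: ['bus', 'this', 'give'] (min_width=13, slack=0)
Line 7: ['big', 'were'] (min_width=8, slack=5)
Line 8: ['tired', 'or'] (min_width=8, slack=5)
Line 9: ['mineral', 'frog'] (min_width=12, slack=1)
Line 10: ['forest', 'soft'] (min_width=11, slack=2)
Line 11: ['fast', 'to'] (min_width=7, slack=6)

Answer: 2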